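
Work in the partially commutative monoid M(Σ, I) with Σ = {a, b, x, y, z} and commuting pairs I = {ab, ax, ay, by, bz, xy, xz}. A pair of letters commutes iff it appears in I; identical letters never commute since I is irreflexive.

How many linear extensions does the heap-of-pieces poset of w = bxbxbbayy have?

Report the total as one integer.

piece 0:b — minimal
piece 1:x rests on {0:b}
piece 2:b rests on {1:x}
piece 3:x rests on {2:b}
piece 4:b rests on {3:x}
piece 5:b rests on {4:b}
piece 6:a — minimal
piece 7:y — minimal
piece 8:y rests on {7:y}
minimal pieces: {0:b, 6:a, 7:y}
ways to finish when only these pieces remain (= sum over removing one remaining piece with nothing left below it):
  1 left: {5}→1  {6}→1  {8}→1
  2 left: {4,5}→1  {5,6}→2  {5,8}→2  {6,8}→2  {7,8}→1
  3 left: {3,4,5}→1  {4,5,6}→3  {4,5,8}→3  {5,6,8}→6  {5,7,8}→3  {6,7,8}→3
  4 left: {2,3,4,5}→1  {3,4,5,6}→4  {3,4,5,8}→4  {4,5,6,8}→12  {4,5,7,8}→6  {5,6,7,8}→12
  5 left: {1,2,3,4,5}→1  {2,3,4,5,6}→5  {2,3,4,5,8}→5  {3,4,5,6,8}→20  {3,4,5,7,8}→10  {4,5,6,7,8}→30
  6 left: {0,1,2,3,4,5}→1  {1,2,3,4,5,6}→6  {1,2,3,4,5,8}→6  {2,3,4,5,6,8}→30  {2,3,4,5,7,8}→15  {3,4,5,6,7,8}→60
  7 left: {0,1,2,3,4,5,6}→7  {0,1,2,3,4,5,8}→7  {1,2,3,4,5,6,8}→42  {1,2,3,4,5,7,8}→21  {2,3,4,5,6,7,8}→105
  placing 0:b first → 168 extensions
  placing 6:a first → 28 extensions
  placing 7:y first → 56 extensions
total linear extensions = 252

252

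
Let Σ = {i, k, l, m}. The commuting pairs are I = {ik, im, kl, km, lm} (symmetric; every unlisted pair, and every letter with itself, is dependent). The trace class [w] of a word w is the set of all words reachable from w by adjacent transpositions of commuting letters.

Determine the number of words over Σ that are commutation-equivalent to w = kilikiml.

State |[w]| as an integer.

piece 0:k — minimal
piece 1:i — minimal
piece 2:l rests on {1:i}
piece 3:i rests on {2:l}
piece 4:k rests on {0:k}
piece 5:i rests on {3:i}
piece 6:m — minimal
piece 7:l rests on {5:i}
minimal pieces: {0:k, 1:i, 6:m}
ways to finish when only these pieces remain (= sum over removing one remaining piece with nothing left below it):
  1 left: {4}→1  {6}→1  {7}→1
  2 left: {0,4}→1  {4,6}→2  {4,7}→2  {5,7}→1  {6,7}→2
  3 left: {0,4,6}→3  {0,4,7}→3  {3,5,7}→1  {4,5,7}→3  {4,6,7}→6  {5,6,7}→3
  4 left: {0,4,5,7}→6  {0,4,6,7}→12  {2,3,5,7}→1  {3,4,5,7}→4  {3,5,6,7}→4  {4,5,6,7}→12
  5 left: {0,3,4,5,7}→10  {0,4,5,6,7}→30  {1,2,3,5,7}→1  {2,3,4,5,7}→5  {2,3,5,6,7}→5  {3,4,5,6,7}→20
  6 left: {0,2,3,4,5,7}→15  {0,3,4,5,6,7}→60  {1,2,3,4,5,7}→6  {1,2,3,5,6,7}→6  {2,3,4,5,6,7}→30
  placing 0:k first → 42 extensions
  placing 1:i first → 105 extensions
  placing 6:m first → 21 extensions
total linear extensions = 168

168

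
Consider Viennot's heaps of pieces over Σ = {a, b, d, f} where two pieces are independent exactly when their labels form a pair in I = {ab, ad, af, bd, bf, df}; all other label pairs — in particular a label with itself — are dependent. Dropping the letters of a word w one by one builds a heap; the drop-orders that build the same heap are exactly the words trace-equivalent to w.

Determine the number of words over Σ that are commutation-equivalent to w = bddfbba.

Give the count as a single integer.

420

0(b) covers ∅
1(d) covers ∅
2(d) covers 1:d
3(f) covers ∅
4(b) covers 0:b
5(b) covers 4:b
6(a) covers ∅
floor of heap: 0:b, 1:d, 3:f, 6:a
completions by unplaced set U, small U first (add the entries for U minus each lowest piece of U):
  |U|=1: {2}:1  {3}:1  {5}:1  {6}:1
  |U|=2: {1,2}:1  {2,3}:2  {2,5}:2  {2,6}:2  {3,5}:2  {3,6}:2  {4,5}:1  {5,6}:2
  |U|=3: {0,4,5}:1  {1,2,3}:3  {1,2,5}:3  {1,2,6}:3  {2,3,5}:6  {2,3,6}:6  {2,4,5}:3  {2,5,6}:6  {3,4,5}:3  {3,5,6}:6  {4,5,6}:3
  |U|=4: {0,2,4,5}:4  {0,3,4,5}:4  {0,4,5,6}:4  {1,2,3,5}:12  {1,2,3,6}:12  {1,2,4,5}:6  {1,2,5,6}:12  {2,3,4,5}:12  {2,3,5,6}:24  {2,4,5,6}:12  {3,4,5,6}:12
  |U|=5: {0,1,2,4,5}:10  {0,2,3,4,5}:20  {0,2,4,5,6}:20  {0,3,4,5,6}:20  {1,2,3,4,5}:30  {1,2,3,5,6}:60  {1,2,4,5,6}:30  {2,3,4,5,6}:60
  start at 0(b): 180
  start at 1(d): 120
  start at 3(f): 60
  start at 6(a): 60
sum over floor = 420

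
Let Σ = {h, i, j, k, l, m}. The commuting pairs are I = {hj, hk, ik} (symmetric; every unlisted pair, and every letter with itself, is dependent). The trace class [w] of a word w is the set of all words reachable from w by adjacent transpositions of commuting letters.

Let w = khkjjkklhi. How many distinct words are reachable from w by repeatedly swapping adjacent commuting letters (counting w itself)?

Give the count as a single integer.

7

0(k) covers ∅
1(h) covers ∅
2(k) covers 0:k
3(j) covers 2:k
4(j) covers 3:j
5(k) covers 4:j
6(k) covers 5:k
7(l) covers 1:h, 6:k
8(h) covers 7:l
9(i) covers 8:h
floor of heap: 0:k, 1:h
completions by unplaced set U, small U first (add the entries for U minus each lowest piece of U):
  |U|=1: {9}:1
  |U|=2: {8,9}:1
  |U|=3: {7,8,9}:1
  |U|=4: {1,7,8,9}:1  {6,7,8,9}:1
  |U|=5: {1,6,7,8,9}:2  {5,6,7,8,9}:1
  |U|=6: {1,5,6,7,8,9}:3  {4,5,6,7,8,9}:1
  |U|=7: {1,4,5,6,7,8,9}:4  {3,4,5,6,7,8,9}:1
  |U|=8: {1,3,4,5,6,7,8,9}:5  {2,3,4,5,6,7,8,9}:1
  start at 0(k): 6
  start at 1(h): 1
sum over floor = 7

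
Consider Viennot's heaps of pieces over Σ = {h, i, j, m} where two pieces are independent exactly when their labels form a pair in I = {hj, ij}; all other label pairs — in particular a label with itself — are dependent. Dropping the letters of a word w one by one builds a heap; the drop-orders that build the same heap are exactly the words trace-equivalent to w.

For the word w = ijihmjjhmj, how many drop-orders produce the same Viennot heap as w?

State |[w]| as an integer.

0(i) covers ∅
1(j) covers ∅
2(i) covers 0:i
3(h) covers 2:i
4(m) covers 1:j, 3:h
5(j) covers 4:m
6(j) covers 5:j
7(h) covers 4:m
8(m) covers 6:j, 7:h
9(j) covers 8:m
floor of heap: 0:i, 1:j
completions by unplaced set U, small U first (add the entries for U minus each lowest piece of U):
  |U|=1: {9}:1
  |U|=2: {8,9}:1
  |U|=3: {6,8,9}:1  {7,8,9}:1
  |U|=4: {5,6,8,9}:1  {6,7,8,9}:2
  |U|=5: {5,6,7,8,9}:3
  |U|=6: {4,5,6,7,8,9}:3
  |U|=7: {1,4,5,6,7,8,9}:3  {3,4,5,6,7,8,9}:3
  |U|=8: {1,3,4,5,6,7,8,9}:6  {2,3,4,5,6,7,8,9}:3
  start at 0(i): 9
  start at 1(j): 3
sum over floor = 12

12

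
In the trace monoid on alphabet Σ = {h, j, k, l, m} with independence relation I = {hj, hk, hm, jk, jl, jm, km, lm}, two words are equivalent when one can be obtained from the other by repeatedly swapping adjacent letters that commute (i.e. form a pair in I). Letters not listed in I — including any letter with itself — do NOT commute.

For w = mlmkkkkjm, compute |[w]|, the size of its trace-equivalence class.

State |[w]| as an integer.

504

piece 0:m — minimal
piece 1:l — minimal
piece 2:m rests on {0:m}
piece 3:k rests on {1:l}
piece 4:k rests on {3:k}
piece 5:k rests on {4:k}
piece 6:k rests on {5:k}
piece 7:j — minimal
piece 8:m rests on {2:m}
minimal pieces: {0:m, 1:l, 7:j}
ways to finish when only these pieces remain (= sum over removing one remaining piece with nothing left below it):
  1 left: {6}→1  {7}→1  {8}→1
  2 left: {2,8}→1  {5,6}→1  {6,7}→2  {6,8}→2  {7,8}→2
  3 left: {0,2,8}→1  {2,6,8}→3  {2,7,8}→3  {4,5,6}→1  {5,6,7}→3  {5,6,8}→3  {6,7,8}→6
  4 left: {0,2,6,8}→4  {0,2,7,8}→4  {2,5,6,8}→6  {2,6,7,8}→12  {3,4,5,6}→1  {4,5,6,7}→4  {4,5,6,8}→4  {5,6,7,8}→12
  5 left: {0,2,5,6,8}→10  {0,2,6,7,8}→20  {1,3,4,5,6}→1  {2,4,5,6,8}→10  {2,5,6,7,8}→30  {3,4,5,6,7}→5  {3,4,5,6,8}→5  {4,5,6,7,8}→20
  6 left: {0,2,4,5,6,8}→20  {0,2,5,6,7,8}→60  {1,3,4,5,6,7}→6  {1,3,4,5,6,8}→6  {2,3,4,5,6,8}→15  {2,4,5,6,7,8}→60  {3,4,5,6,7,8}→30
  7 left: {0,2,3,4,5,6,8}→35  {0,2,4,5,6,7,8}→140  {1,2,3,4,5,6,8}→21  {1,3,4,5,6,7,8}→42  {2,3,4,5,6,7,8}→105
  placing 0:m first → 168 extensions
  placing 1:l first → 280 extensions
  placing 7:j first → 56 extensions
total linear extensions = 504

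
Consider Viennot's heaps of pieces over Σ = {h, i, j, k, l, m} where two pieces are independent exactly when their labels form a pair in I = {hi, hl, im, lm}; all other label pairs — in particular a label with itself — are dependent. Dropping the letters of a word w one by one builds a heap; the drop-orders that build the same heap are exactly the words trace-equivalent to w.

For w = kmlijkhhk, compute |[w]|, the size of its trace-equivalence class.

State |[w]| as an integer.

3

#0=k has no predecessor
#1=m depends on [0:k]
#2=l depends on [0:k]
#3=i depends on [2:l]
#4=j depends on [1:m, 3:i]
#5=k depends on [4:j]
#6=h depends on [5:k]
#7=h depends on [6:h]
#8=k depends on [7:h]
sources: [0:k]
N(rest) = Σ N(rest − s) over sources s of rest; N(one piece) = 1:
  size 1 → [8]=1
  size 2 → [7,8]=1
  size 3 → [6,7,8]=1
  size 4 → [5,6,7,8]=1
  size 5 → [4,5,6,7,8]=1
  size 6 → [1,4,5,6,7,8]=1  [3,4,5,6,7,8]=1
  size 7 → [1,3,4,5,6,7,8]=2  [2,3,4,5,6,7,8]=1
  first=0(k) contributes 3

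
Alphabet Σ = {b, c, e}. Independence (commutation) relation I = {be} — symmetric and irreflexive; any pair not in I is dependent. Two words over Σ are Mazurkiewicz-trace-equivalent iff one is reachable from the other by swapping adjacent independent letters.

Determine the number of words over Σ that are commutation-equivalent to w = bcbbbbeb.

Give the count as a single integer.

drop 0:b onto floor
drop 1:c onto {0:b}
drop 2:b onto {1:c}
drop 3:b onto {2:b}
drop 4:b onto {3:b}
drop 5:b onto {4:b}
drop 6:e onto {1:c}
drop 7:b onto {5:b}
ground layer = {0:b}
drop-orders for the pieces not yet dropped (sum over which currently-grounded one goes next):
  1 to go: {6} 1  {7} 1
  2 to go: {5,7} 1  {6,7} 2
  3 to go: {4,5,7} 1  {5,6,7} 3
  4 to go: {3,4,5,7} 1  {4,5,6,7} 4
  5 to go: {2,3,4,5,7} 1  {3,4,5,6,7} 5
  6 to go: {2,3,4,5,6,7} 6
  if 0:b drops first: 6 orders

6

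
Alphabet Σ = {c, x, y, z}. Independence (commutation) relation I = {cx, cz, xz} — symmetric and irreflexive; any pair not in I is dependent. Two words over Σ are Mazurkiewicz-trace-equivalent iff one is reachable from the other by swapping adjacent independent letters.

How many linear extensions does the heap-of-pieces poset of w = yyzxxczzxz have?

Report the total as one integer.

280

0(y) covers ∅
1(y) covers 0:y
2(z) covers 1:y
3(x) covers 1:y
4(x) covers 3:x
5(c) covers 1:y
6(z) covers 2:z
7(z) covers 6:z
8(x) covers 4:x
9(z) covers 7:z
floor of heap: 0:y
completions by unplaced set U, small U first (add the entries for U minus each lowest piece of U):
  |U|=1: {5}:1  {8}:1  {9}:1
  |U|=2: {4,8}:1  {5,8}:2  {5,9}:2  {7,9}:1  {8,9}:2
  |U|=3: {3,4,8}:1  {4,5,8}:3  {4,8,9}:3  {5,7,9}:3  {5,8,9}:6  {6,7,9}:1  {7,8,9}:3
  |U|=4: {2,6,7,9}:1  {3,4,5,8}:4  {3,4,8,9}:4  {4,5,8,9}:12  {4,7,8,9}:6  {5,6,7,9}:4  {5,7,8,9}:12  {6,7,8,9}:4
  |U|=5: {2,5,6,7,9}:5  {2,6,7,8,9}:5  {3,4,5,8,9}:20  {3,4,7,8,9}:10  {4,5,7,8,9}:30  {4,6,7,8,9}:10  {5,6,7,8,9}:20
  |U|=6: {2,4,6,7,8,9}:15  {2,5,6,7,8,9}:30  {3,4,5,7,8,9}:60  {3,4,6,7,8,9}:20  {4,5,6,7,8,9}:60
  |U|=7: {2,3,4,6,7,8,9}:35  {2,4,5,6,7,8,9}:105  {3,4,5,6,7,8,9}:140
  |U|=8: {2,3,4,5,6,7,8,9}:280
  start at 0(y): 280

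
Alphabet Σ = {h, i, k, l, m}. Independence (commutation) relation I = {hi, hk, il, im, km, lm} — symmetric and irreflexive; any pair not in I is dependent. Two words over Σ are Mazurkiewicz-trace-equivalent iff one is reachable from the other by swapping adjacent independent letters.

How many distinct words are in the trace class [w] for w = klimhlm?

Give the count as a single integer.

drop 0:k onto floor
drop 1:l onto {0:k}
drop 2:i onto {0:k}
drop 3:m onto floor
drop 4:h onto {1:l, 3:m}
drop 5:l onto {4:h}
drop 6:m onto {4:h}
ground layer = {0:k, 3:m}
drop-orders for the pieces not yet dropped (sum over which currently-grounded one goes next):
  1 to go: {2} 1  {5} 1  {6} 1
  2 to go: {2,5} 2  {2,6} 2  {5,6} 2
  3 to go: {2,5,6} 6  {4,5,6} 2
  4 to go: {1,4,5,6} 2  {2,4,5,6} 8  {3,4,5,6} 2
  5 to go: {1,2,4,5,6} 10  {1,3,4,5,6} 4  {2,3,4,5,6} 10
  if 0:k drops first: 24 orders
  if 3:m drops first: 10 orders
heap linearizations: 34

34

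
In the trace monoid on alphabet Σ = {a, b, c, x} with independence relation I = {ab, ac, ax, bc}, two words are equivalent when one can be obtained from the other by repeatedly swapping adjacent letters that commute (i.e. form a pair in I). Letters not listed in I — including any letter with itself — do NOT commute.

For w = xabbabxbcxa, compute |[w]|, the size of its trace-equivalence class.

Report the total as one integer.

0(x) covers ∅
1(a) covers ∅
2(b) covers 0:x
3(b) covers 2:b
4(a) covers 1:a
5(b) covers 3:b
6(x) covers 5:b
7(b) covers 6:x
8(c) covers 6:x
9(x) covers 7:b, 8:c
10(a) covers 4:a
floor of heap: 0:x, 1:a
completions by unplaced set U, small U first (add the entries for U minus each lowest piece of U):
  |U|=1: {9}:1  {10}:1
  |U|=2: {4,10}:1  {7,9}:1  {8,9}:1  {9,10}:2
  |U|=3: {1,4,10}:1  {4,9,10}:3  {7,8,9}:2  {7,9,10}:3  {8,9,10}:3
  |U|=4: {1,4,9,10}:4  {4,7,9,10}:6  {4,8,9,10}:6  {6,7,8,9}:2  {7,8,9,10}:8
  |U|=5: {1,4,7,9,10}:10  {1,4,8,9,10}:10  {4,7,8,9,10}:20  {5,6,7,8,9}:2  {6,7,8,9,10}:10
  |U|=6: {1,4,7,8,9,10}:40  {3,5,6,7,8,9}:2  {4,6,7,8,9,10}:30  {5,6,7,8,9,10}:12
  |U|=7: {1,4,6,7,8,9,10}:70  {2,3,5,6,7,8,9}:2  {3,5,6,7,8,9,10}:14  {4,5,6,7,8,9,10}:42
  |U|=8: {0,2,3,5,6,7,8,9}:2  {1,4,5,6,7,8,9,10}:112  {2,3,5,6,7,8,9,10}:16  {3,4,5,6,7,8,9,10}:56
  |U|=9: {0,2,3,5,6,7,8,9,10}:18  {1,3,4,5,6,7,8,9,10}:168  {2,3,4,5,6,7,8,9,10}:72
  start at 0(x): 240
  start at 1(a): 90
sum over floor = 330

330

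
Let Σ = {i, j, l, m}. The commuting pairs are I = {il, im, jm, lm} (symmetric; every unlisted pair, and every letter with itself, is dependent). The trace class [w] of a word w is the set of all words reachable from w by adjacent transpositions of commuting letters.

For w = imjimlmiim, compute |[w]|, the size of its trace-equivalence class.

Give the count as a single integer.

840

#0=i has no predecessor
#1=m has no predecessor
#2=j depends on [0:i]
#3=i depends on [2:j]
#4=m depends on [1:m]
#5=l depends on [2:j]
#6=m depends on [4:m]
#7=i depends on [3:i]
#8=i depends on [7:i]
#9=m depends on [6:m]
sources: [0:i, 1:m]
N(rest) = Σ N(rest − s) over sources s of rest; N(one piece) = 1:
  size 1 → [5]=1  [8]=1  [9]=1
  size 2 → [5,8]=2  [5,9]=2  [6,9]=1  [7,8]=1  [8,9]=2
  size 3 → [3,7,8]=1  [4,6,9]=1  [5,6,9]=3  [5,7,8]=3  [5,8,9]=6  [6,8,9]=3  [7,8,9]=3
  size 4 → [1,4,6,9]=1  [3,5,7,8]=4  [3,7,8,9]=4  [4,5,6,9]=4  [4,6,8,9]=4  [5,6,8,9]=12  [5,7,8,9]=12  [6,7,8,9]=6
  size 5 → [1,4,5,6,9]=5  [1,4,6,8,9]=5  [2,3,5,7,8]=4  [3,5,7,8,9]=20  [3,6,7,8,9]=10  [4,5,6,8,9]=20  [4,6,7,8,9]=10  [5,6,7,8,9]=30
  size 6 → [0,2,3,5,7,8]=4  [1,4,5,6,8,9]=30  [1,4,6,7,8,9]=15  [2,3,5,7,8,9]=24  [3,4,6,7,8,9]=20  [3,5,6,7,8,9]=60  [4,5,6,7,8,9]=60
  size 7 → [0,2,3,5,7,8,9]=28  [1,3,4,6,7,8,9]=35  [1,4,5,6,7,8,9]=105  [2,3,5,6,7,8,9]=84  [3,4,5,6,7,8,9]=140
  size 8 → [0,2,3,5,6,7,8,9]=112  [1,3,4,5,6,7,8,9]=280  [2,3,4,5,6,7,8,9]=224
  first=0(i) contributes 504
  first=1(m) contributes 336
|[w]| = 840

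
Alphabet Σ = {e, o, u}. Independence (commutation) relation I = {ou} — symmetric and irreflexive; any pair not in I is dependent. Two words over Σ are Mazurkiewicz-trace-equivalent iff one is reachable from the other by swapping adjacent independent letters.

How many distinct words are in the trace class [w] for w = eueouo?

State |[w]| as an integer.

0(e) covers ∅
1(u) covers 0:e
2(e) covers 1:u
3(o) covers 2:e
4(u) covers 2:e
5(o) covers 3:o
floor of heap: 0:e
completions by unplaced set U, small U first (add the entries for U minus each lowest piece of U):
  |U|=1: {4}:1  {5}:1
  |U|=2: {3,5}:1  {4,5}:2
  |U|=3: {3,4,5}:3
  |U|=4: {2,3,4,5}:3
  start at 0(e): 3

3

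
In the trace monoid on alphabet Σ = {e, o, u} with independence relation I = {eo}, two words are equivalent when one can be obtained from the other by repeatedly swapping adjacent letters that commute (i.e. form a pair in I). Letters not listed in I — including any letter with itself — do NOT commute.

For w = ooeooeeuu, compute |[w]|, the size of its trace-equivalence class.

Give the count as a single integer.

35

drop 0:o onto floor
drop 1:o onto {0:o}
drop 2:e onto floor
drop 3:o onto {1:o}
drop 4:o onto {3:o}
drop 5:e onto {2:e}
drop 6:e onto {5:e}
drop 7:u onto {4:o, 6:e}
drop 8:u onto {7:u}
ground layer = {0:o, 2:e}
drop-orders for the pieces not yet dropped (sum over which currently-grounded one goes next):
  1 to go: {8} 1
  2 to go: {7,8} 1
  3 to go: {4,7,8} 1  {6,7,8} 1
  4 to go: {3,4,7,8} 1  {4,6,7,8} 2  {5,6,7,8} 1
  5 to go: {1,3,4,7,8} 1  {2,5,6,7,8} 1  {3,4,6,7,8} 3  {4,5,6,7,8} 3
  6 to go: {0,1,3,4,7,8} 1  {1,3,4,6,7,8} 4  {2,4,5,6,7,8} 4  {3,4,5,6,7,8} 6
  7 to go: {0,1,3,4,6,7,8} 5  {1,3,4,5,6,7,8} 10  {2,3,4,5,6,7,8} 10
  if 0:o drops first: 20 orders
  if 2:e drops first: 15 orders
heap linearizations: 35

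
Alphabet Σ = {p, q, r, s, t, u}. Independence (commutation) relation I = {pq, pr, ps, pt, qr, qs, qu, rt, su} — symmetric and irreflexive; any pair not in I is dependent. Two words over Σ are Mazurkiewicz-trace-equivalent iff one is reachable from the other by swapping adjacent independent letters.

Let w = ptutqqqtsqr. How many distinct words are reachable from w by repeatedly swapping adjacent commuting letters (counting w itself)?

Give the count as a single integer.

6

piece 0:p — minimal
piece 1:t — minimal
piece 2:u rests on {0:p, 1:t}
piece 3:t rests on {2:u}
piece 4:q rests on {3:t}
piece 5:q rests on {4:q}
piece 6:q rests on {5:q}
piece 7:t rests on {6:q}
piece 8:s rests on {7:t}
piece 9:q rests on {7:t}
piece 10:r rests on {8:s}
minimal pieces: {0:p, 1:t}
ways to finish when only these pieces remain (= sum over removing one remaining piece with nothing left below it):
  1 left: {9}→1  {10}→1
  2 left: {8,10}→1  {9,10}→2
  3 left: {8,9,10}→3
  4 left: {7,8,9,10}→3
  5 left: {6,7,8,9,10}→3
  6 left: {5,6,7,8,9,10}→3
  7 left: {4,5,6,7,8,9,10}→3
  8 left: {3,4,5,6,7,8,9,10}→3
  9 left: {2,3,4,5,6,7,8,9,10}→3
  placing 0:p first → 3 extensions
  placing 1:t first → 3 extensions
total linear extensions = 6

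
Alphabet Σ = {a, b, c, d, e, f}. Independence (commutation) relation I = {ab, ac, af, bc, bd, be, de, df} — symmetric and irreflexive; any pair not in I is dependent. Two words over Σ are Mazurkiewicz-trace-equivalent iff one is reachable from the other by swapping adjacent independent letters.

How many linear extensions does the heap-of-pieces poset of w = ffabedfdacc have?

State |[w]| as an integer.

378

piece 0:f — minimal
piece 1:f rests on {0:f}
piece 2:a — minimal
piece 3:b rests on {1:f}
piece 4:e rests on {1:f, 2:a}
piece 5:d rests on {2:a}
piece 6:f rests on {3:b, 4:e}
piece 7:d rests on {5:d}
piece 8:a rests on {4:e, 7:d}
piece 9:c rests on {6:f, 7:d}
piece 10:c rests on {9:c}
minimal pieces: {0:f, 2:a}
ways to finish when only these pieces remain (= sum over removing one remaining piece with nothing left below it):
  1 left: {8}→1  {10}→1
  2 left: {8,10}→2  {9,10}→1
  3 left: {6,9,10}→1  {8,9,10}→3
  4 left: {3,6,9,10}→1  {6,8,9,10}→4  {7,8,9,10}→3
  5 left: {3,6,8,9,10}→5  {4,6,8,9,10}→4  {5,7,8,9,10}→3  {6,7,8,9,10}→7
  6 left: {3,4,6,8,9,10}→9  {3,6,7,8,9,10}→12  {4,6,7,8,9,10}→11  {5,6,7,8,9,10}→10
  7 left: {1,3,4,6,8,9,10}→9  {3,4,6,7,8,9,10}→32  {3,5,6,7,8,9,10}→22  {4,5,6,7,8,9,10}→21
  8 left: {0,1,3,4,6,8,9,10}→9  {1,3,4,6,7,8,9,10}→41  {2,4,5,6,7,8,9,10}→21  {3,4,5,6,7,8,9,10}→75
  9 left: {0,1,3,4,6,7,8,9,10}→50  {1,3,4,5,6,7,8,9,10}→116  {2,3,4,5,6,7,8,9,10}→96
  placing 0:f first → 212 extensions
  placing 2:a first → 166 extensions
total linear extensions = 378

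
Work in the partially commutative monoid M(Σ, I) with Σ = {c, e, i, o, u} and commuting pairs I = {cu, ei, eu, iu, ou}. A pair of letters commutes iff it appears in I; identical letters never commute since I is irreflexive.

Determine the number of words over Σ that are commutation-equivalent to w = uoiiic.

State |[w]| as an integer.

6

drop 0:u onto floor
drop 1:o onto floor
drop 2:i onto {1:o}
drop 3:i onto {2:i}
drop 4:i onto {3:i}
drop 5:c onto {4:i}
ground layer = {0:u, 1:o}
drop-orders for the pieces not yet dropped (sum over which currently-grounded one goes next):
  1 to go: {0} 1  {5} 1
  2 to go: {0,5} 2  {4,5} 1
  3 to go: {0,4,5} 3  {3,4,5} 1
  4 to go: {0,3,4,5} 4  {2,3,4,5} 1
  if 0:u drops first: 1 orders
  if 1:o drops first: 5 orders
heap linearizations: 6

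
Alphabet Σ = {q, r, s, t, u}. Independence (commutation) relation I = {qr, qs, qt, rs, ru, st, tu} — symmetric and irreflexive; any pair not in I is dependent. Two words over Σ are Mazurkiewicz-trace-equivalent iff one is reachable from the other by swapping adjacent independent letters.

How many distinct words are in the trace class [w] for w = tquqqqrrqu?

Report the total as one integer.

#0=t has no predecessor
#1=q has no predecessor
#2=u depends on [1:q]
#3=q depends on [2:u]
#4=q depends on [3:q]
#5=q depends on [4:q]
#6=r depends on [0:t]
#7=r depends on [6:r]
#8=q depends on [5:q]
#9=u depends on [8:q]
sources: [0:t, 1:q]
N(rest) = Σ N(rest − s) over sources s of rest; N(one piece) = 1:
  size 1 → [7]=1  [9]=1
  size 2 → [6,7]=1  [7,9]=2  [8,9]=1
  size 3 → [0,6,7]=1  [5,8,9]=1  [6,7,9]=3  [7,8,9]=3
  size 4 → [0,6,7,9]=4  [4,5,8,9]=1  [5,7,8,9]=4  [6,7,8,9]=6
  size 5 → [0,6,7,8,9]=10  [3,4,5,8,9]=1  [4,5,7,8,9]=5  [5,6,7,8,9]=10
  size 6 → [0,5,6,7,8,9]=20  [2,3,4,5,8,9]=1  [3,4,5,7,8,9]=6  [4,5,6,7,8,9]=15
  size 7 → [0,4,5,6,7,8,9]=35  [1,2,3,4,5,8,9]=1  [2,3,4,5,7,8,9]=7  [3,4,5,6,7,8,9]=21
  size 8 → [0,3,4,5,6,7,8,9]=56  [1,2,3,4,5,7,8,9]=8  [2,3,4,5,6,7,8,9]=28
  first=0(t) contributes 36
  first=1(q) contributes 84
|[w]| = 120

120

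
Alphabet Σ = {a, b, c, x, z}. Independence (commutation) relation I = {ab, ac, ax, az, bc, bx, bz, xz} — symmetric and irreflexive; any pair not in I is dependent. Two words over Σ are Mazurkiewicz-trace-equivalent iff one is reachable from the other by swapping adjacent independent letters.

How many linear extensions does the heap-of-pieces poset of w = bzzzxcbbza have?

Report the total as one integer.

3360

#0=b has no predecessor
#1=z has no predecessor
#2=z depends on [1:z]
#3=z depends on [2:z]
#4=x has no predecessor
#5=c depends on [3:z, 4:x]
#6=b depends on [0:b]
#7=b depends on [6:b]
#8=z depends on [5:c]
#9=a has no predecessor
sources: [0:b, 1:z, 4:x, 9:a]
N(rest) = Σ N(rest − s) over sources s of rest; N(one piece) = 1:
  size 1 → [7]=1  [8]=1  [9]=1
  size 2 → [5,8]=1  [6,7]=1  [7,8]=2  [7,9]=2  [8,9]=2
  size 3 → [0,6,7]=1  [3,5,8]=1  [4,5,8]=1  [5,7,8]=3  [5,8,9]=3  [6,7,8]=3  [6,7,9]=3  [7,8,9]=6
  size 4 → [0,6,7,8]=4  [0,6,7,9]=4  [2,3,5,8]=1  [3,4,5,8]=2  [3,5,7,8]=4  [3,5,8,9]=4  [4,5,7,8]=4  [4,5,8,9]=4  [5,6,7,8]=6  [5,7,8,9]=12  [6,7,8,9]=12
  size 5 → [0,5,6,7,8]=10  [0,6,7,8,9]=20  [1,2,3,5,8]=1  [2,3,4,5,8]=3  [2,3,5,7,8]=5  [2,3,5,8,9]=5  [3,4,5,7,8]=10  [3,4,5,8,9]=10  [3,5,6,7,8]=10  [3,5,7,8,9]=20  [4,5,6,7,8]=10  [4,5,7,8,9]=20  [5,6,7,8,9]=30
  size 6 → [0,3,5,6,7,8]=20  [0,4,5,6,7,8]=20  [0,5,6,7,8,9]=60  [1,2,3,4,5,8]=4  [1,2,3,5,7,8]=6  [1,2,3,5,8,9]=6  [2,3,4,5,7,8]=18  [2,3,4,5,8,9]=18  [2,3,5,6,7,8]=15  [2,3,5,7,8,9]=30  [3,4,5,6,7,8]=30  [3,4,5,7,8,9]=60  [3,5,6,7,8,9]=60  [4,5,6,7,8,9]=60
  size 7 → [0,2,3,5,6,7,8]=35  [0,3,4,5,6,7,8]=70  [0,3,5,6,7,8,9]=140  [0,4,5,6,7,8,9]=140  [1,2,3,4,5,7,8]=28  [1,2,3,4,5,8,9]=28  [1,2,3,5,6,7,8]=21  [1,2,3,5,7,8,9]=42  [2,3,4,5,6,7,8]=63  [2,3,4,5,7,8,9]=126  [2,3,5,6,7,8,9]=105  [3,4,5,6,7,8,9]=210
  size 8 → [0,1,2,3,5,6,7,8]=56  [0,2,3,4,5,6,7,8]=168  [0,2,3,5,6,7,8,9]=280  [0,3,4,5,6,7,8,9]=560  [1,2,3,4,5,6,7,8]=112  [1,2,3,4,5,7,8,9]=224  [1,2,3,5,6,7,8,9]=168  [2,3,4,5,6,7,8,9]=504
  first=0(b) contributes 1008
  first=1(z) contributes 1512
  first=4(x) contributes 504
  first=9(a) contributes 336
|[w]| = 3360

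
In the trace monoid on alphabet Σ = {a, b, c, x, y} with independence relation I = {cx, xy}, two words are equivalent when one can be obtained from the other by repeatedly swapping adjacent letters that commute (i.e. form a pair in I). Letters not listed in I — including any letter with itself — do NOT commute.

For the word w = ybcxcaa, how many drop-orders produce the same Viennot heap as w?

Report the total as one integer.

3

piece 0:y — minimal
piece 1:b rests on {0:y}
piece 2:c rests on {1:b}
piece 3:x rests on {1:b}
piece 4:c rests on {2:c}
piece 5:a rests on {3:x, 4:c}
piece 6:a rests on {5:a}
minimal pieces: {0:y}
ways to finish when only these pieces remain (= sum over removing one remaining piece with nothing left below it):
  1 left: {6}→1
  2 left: {5,6}→1
  3 left: {3,5,6}→1  {4,5,6}→1
  4 left: {2,4,5,6}→1  {3,4,5,6}→2
  5 left: {2,3,4,5,6}→3
  placing 0:y first → 3 extensions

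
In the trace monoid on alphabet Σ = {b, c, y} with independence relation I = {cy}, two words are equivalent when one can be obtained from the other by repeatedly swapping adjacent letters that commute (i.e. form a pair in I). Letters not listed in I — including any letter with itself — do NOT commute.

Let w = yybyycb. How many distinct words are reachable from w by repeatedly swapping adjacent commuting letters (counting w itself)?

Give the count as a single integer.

0(y) covers ∅
1(y) covers 0:y
2(b) covers 1:y
3(y) covers 2:b
4(y) covers 3:y
5(c) covers 2:b
6(b) covers 4:y, 5:c
floor of heap: 0:y
completions by unplaced set U, small U first (add the entries for U minus each lowest piece of U):
  |U|=1: {6}:1
  |U|=2: {4,6}:1  {5,6}:1
  |U|=3: {3,4,6}:1  {4,5,6}:2
  |U|=4: {3,4,5,6}:3
  |U|=5: {2,3,4,5,6}:3
  start at 0(y): 3

3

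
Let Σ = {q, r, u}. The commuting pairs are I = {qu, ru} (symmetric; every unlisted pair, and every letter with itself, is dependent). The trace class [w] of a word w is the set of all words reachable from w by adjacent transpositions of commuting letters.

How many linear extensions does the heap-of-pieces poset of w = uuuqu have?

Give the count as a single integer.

#0=u has no predecessor
#1=u depends on [0:u]
#2=u depends on [1:u]
#3=q has no predecessor
#4=u depends on [2:u]
sources: [0:u, 3:q]
N(rest) = Σ N(rest − s) over sources s of rest; N(one piece) = 1:
  size 1 → [3]=1  [4]=1
  size 2 → [2,4]=1  [3,4]=2
  size 3 → [1,2,4]=1  [2,3,4]=3
  first=0(u) contributes 4
  first=3(q) contributes 1
|[w]| = 5

5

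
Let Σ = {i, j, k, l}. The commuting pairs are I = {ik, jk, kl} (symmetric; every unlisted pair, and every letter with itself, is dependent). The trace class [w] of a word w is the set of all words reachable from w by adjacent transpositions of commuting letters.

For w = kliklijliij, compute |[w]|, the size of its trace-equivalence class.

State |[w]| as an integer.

#0=k has no predecessor
#1=l has no predecessor
#2=i depends on [1:l]
#3=k depends on [0:k]
#4=l depends on [2:i]
#5=i depends on [4:l]
#6=j depends on [5:i]
#7=l depends on [6:j]
#8=i depends on [7:l]
#9=i depends on [8:i]
#10=j depends on [9:i]
sources: [0:k, 1:l]
N(rest) = Σ N(rest − s) over sources s of rest; N(one piece) = 1:
  size 1 → [3]=1  [10]=1
  size 2 → [0,3]=1  [3,10]=2  [9,10]=1
  size 3 → [0,3,10]=3  [3,9,10]=3  [8,9,10]=1
  size 4 → [0,3,9,10]=6  [3,8,9,10]=4  [7,8,9,10]=1
  size 5 → [0,3,8,9,10]=10  [3,7,8,9,10]=5  [6,7,8,9,10]=1
  size 6 → [0,3,7,8,9,10]=15  [3,6,7,8,9,10]=6  [5,6,7,8,9,10]=1
  size 7 → [0,3,6,7,8,9,10]=21  [3,5,6,7,8,9,10]=7  [4,5,6,7,8,9,10]=1
  size 8 → [0,3,5,6,7,8,9,10]=28  [2,4,5,6,7,8,9,10]=1  [3,4,5,6,7,8,9,10]=8
  size 9 → [0,3,4,5,6,7,8,9,10]=36  [1,2,4,5,6,7,8,9,10]=1  [2,3,4,5,6,7,8,9,10]=9
  first=0(k) contributes 10
  first=1(l) contributes 45
|[w]| = 55

55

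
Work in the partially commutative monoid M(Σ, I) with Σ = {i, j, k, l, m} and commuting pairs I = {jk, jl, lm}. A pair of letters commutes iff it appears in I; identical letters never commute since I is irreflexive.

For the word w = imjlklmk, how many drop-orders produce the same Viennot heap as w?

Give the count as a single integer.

piece 0:i — minimal
piece 1:m rests on {0:i}
piece 2:j rests on {1:m}
piece 3:l rests on {0:i}
piece 4:k rests on {1:m, 3:l}
piece 5:l rests on {4:k}
piece 6:m rests on {2:j, 4:k}
piece 7:k rests on {5:l, 6:m}
minimal pieces: {0:i}
ways to finish when only these pieces remain (= sum over removing one remaining piece with nothing left below it):
  1 left: {7}→1
  2 left: {5,7}→1  {6,7}→1
  3 left: {2,6,7}→1  {5,6,7}→2
  4 left: {2,5,6,7}→3  {4,5,6,7}→2
  5 left: {2,4,5,6,7}→5  {3,4,5,6,7}→2
  6 left: {1,2,4,5,6,7}→5  {2,3,4,5,6,7}→7
  placing 0:i first → 12 extensions

12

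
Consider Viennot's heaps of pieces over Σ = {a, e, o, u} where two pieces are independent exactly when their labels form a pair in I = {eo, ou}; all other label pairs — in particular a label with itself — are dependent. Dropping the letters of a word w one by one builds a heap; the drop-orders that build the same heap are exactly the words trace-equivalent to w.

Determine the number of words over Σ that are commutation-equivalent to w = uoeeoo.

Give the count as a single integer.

0(u) covers ∅
1(o) covers ∅
2(e) covers 0:u
3(e) covers 2:e
4(o) covers 1:o
5(o) covers 4:o
floor of heap: 0:u, 1:o
completions by unplaced set U, small U first (add the entries for U minus each lowest piece of U):
  |U|=1: {3}:1  {5}:1
  |U|=2: {2,3}:1  {3,5}:2  {4,5}:1
  |U|=3: {0,2,3}:1  {1,4,5}:1  {2,3,5}:3  {3,4,5}:3
  |U|=4: {0,2,3,5}:4  {1,3,4,5}:4  {2,3,4,5}:6
  start at 0(u): 10
  start at 1(o): 10
sum over floor = 20

20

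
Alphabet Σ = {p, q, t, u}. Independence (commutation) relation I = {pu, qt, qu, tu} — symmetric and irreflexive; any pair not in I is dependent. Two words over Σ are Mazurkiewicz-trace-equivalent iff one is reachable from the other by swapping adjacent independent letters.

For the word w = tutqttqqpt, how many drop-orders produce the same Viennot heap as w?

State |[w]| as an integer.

350

0(t) covers ∅
1(u) covers ∅
2(t) covers 0:t
3(q) covers ∅
4(t) covers 2:t
5(t) covers 4:t
6(q) covers 3:q
7(q) covers 6:q
8(p) covers 5:t, 7:q
9(t) covers 8:p
floor of heap: 0:t, 1:u, 3:q
completions by unplaced set U, small U first (add the entries for U minus each lowest piece of U):
  |U|=1: {1}:1  {9}:1
  |U|=2: {1,9}:2  {8,9}:1
  |U|=3: {1,8,9}:3  {5,8,9}:1  {7,8,9}:1
  |U|=4: {1,5,8,9}:4  {1,7,8,9}:4  {4,5,8,9}:1  {5,7,8,9}:2  {6,7,8,9}:1
  |U|=5: {1,4,5,8,9}:5  {1,5,7,8,9}:10  {1,6,7,8,9}:5  {2,4,5,8,9}:1  {3,6,7,8,9}:1  {4,5,7,8,9}:3  {5,6,7,8,9}:3
  |U|=6: {0,2,4,5,8,9}:1  {1,2,4,5,8,9}:6  {1,3,6,7,8,9}:6  {1,4,5,7,8,9}:18  {1,5,6,7,8,9}:18  {2,4,5,7,8,9}:4  {3,5,6,7,8,9}:4  {4,5,6,7,8,9}:6
  |U|=7: {0,1,2,4,5,8,9}:7  {0,2,4,5,7,8,9}:5  {1,2,4,5,7,8,9}:28  {1,3,5,6,7,8,9}:28  {1,4,5,6,7,8,9}:42  {2,4,5,6,7,8,9}:10  {3,4,5,6,7,8,9}:10
  |U|=8: {0,1,2,4,5,7,8,9}:40  {0,2,4,5,6,7,8,9}:15  {1,2,4,5,6,7,8,9}:80  {1,3,4,5,6,7,8,9}:80  {2,3,4,5,6,7,8,9}:20
  start at 0(t): 180
  start at 1(u): 35
  start at 3(q): 135
sum over floor = 350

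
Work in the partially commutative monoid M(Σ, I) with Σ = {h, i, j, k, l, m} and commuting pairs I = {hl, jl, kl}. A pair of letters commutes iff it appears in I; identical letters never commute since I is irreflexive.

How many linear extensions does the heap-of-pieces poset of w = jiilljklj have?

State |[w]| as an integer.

20

#0=j has no predecessor
#1=i depends on [0:j]
#2=i depends on [1:i]
#3=l depends on [2:i]
#4=l depends on [3:l]
#5=j depends on [2:i]
#6=k depends on [5:j]
#7=l depends on [4:l]
#8=j depends on [6:k]
sources: [0:j]
N(rest) = Σ N(rest − s) over sources s of rest; N(one piece) = 1:
  size 1 → [7]=1  [8]=1
  size 2 → [4,7]=1  [6,8]=1  [7,8]=2
  size 3 → [3,4,7]=1  [4,7,8]=3  [5,6,8]=1  [6,7,8]=3
  size 4 → [3,4,7,8]=4  [4,6,7,8]=6  [5,6,7,8]=4
  size 5 → [3,4,6,7,8]=10  [4,5,6,7,8]=10
  size 6 → [3,4,5,6,7,8]=20
  size 7 → [2,3,4,5,6,7,8]=20
  first=0(j) contributes 20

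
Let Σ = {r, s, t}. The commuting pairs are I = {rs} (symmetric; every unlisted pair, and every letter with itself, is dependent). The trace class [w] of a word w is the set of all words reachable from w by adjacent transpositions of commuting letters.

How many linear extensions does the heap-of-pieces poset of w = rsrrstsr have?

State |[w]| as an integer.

0(r) covers ∅
1(s) covers ∅
2(r) covers 0:r
3(r) covers 2:r
4(s) covers 1:s
5(t) covers 3:r, 4:s
6(s) covers 5:t
7(r) covers 5:t
floor of heap: 0:r, 1:s
completions by unplaced set U, small U first (add the entries for U minus each lowest piece of U):
  |U|=1: {6}:1  {7}:1
  |U|=2: {6,7}:2
  |U|=3: {5,6,7}:2
  |U|=4: {3,5,6,7}:2  {4,5,6,7}:2
  |U|=5: {1,4,5,6,7}:2  {2,3,5,6,7}:2  {3,4,5,6,7}:4
  |U|=6: {0,2,3,5,6,7}:2  {1,3,4,5,6,7}:6  {2,3,4,5,6,7}:6
  start at 0(r): 12
  start at 1(s): 8
sum over floor = 20

20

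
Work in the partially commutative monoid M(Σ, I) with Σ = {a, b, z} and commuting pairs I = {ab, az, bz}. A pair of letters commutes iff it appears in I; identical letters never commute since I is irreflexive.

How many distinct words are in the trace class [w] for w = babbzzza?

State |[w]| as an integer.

560

piece 0:b — minimal
piece 1:a — minimal
piece 2:b rests on {0:b}
piece 3:b rests on {2:b}
piece 4:z — minimal
piece 5:z rests on {4:z}
piece 6:z rests on {5:z}
piece 7:a rests on {1:a}
minimal pieces: {0:b, 1:a, 4:z}
ways to finish when only these pieces remain (= sum over removing one remaining piece with nothing left below it):
  1 left: {3}→1  {6}→1  {7}→1
  2 left: {1,7}→1  {2,3}→1  {3,6}→2  {3,7}→2  {5,6}→1  {6,7}→2
  3 left: {0,2,3}→1  {1,3,7}→3  {1,6,7}→3  {2,3,6}→3  {2,3,7}→3  {3,5,6}→3  {3,6,7}→6  {4,5,6}→1  {5,6,7}→3
  4 left: {0,2,3,6}→4  {0,2,3,7}→4  {1,2,3,7}→6  {1,3,6,7}→12  {1,5,6,7}→6  {2,3,5,6}→6  {2,3,6,7}→12  {3,4,5,6}→4  {3,5,6,7}→12  {4,5,6,7}→4
  5 left: {0,1,2,3,7}→10  {0,2,3,5,6}→10  {0,2,3,6,7}→20  {1,2,3,6,7}→30  {1,3,5,6,7}→30  {1,4,5,6,7}→10  {2,3,4,5,6}→10  {2,3,5,6,7}→30  {3,4,5,6,7}→20
  6 left: {0,1,2,3,6,7}→60  {0,2,3,4,5,6}→20  {0,2,3,5,6,7}→60  {1,2,3,5,6,7}→90  {1,3,4,5,6,7}→60  {2,3,4,5,6,7}→60
  placing 0:b first → 210 extensions
  placing 1:a first → 140 extensions
  placing 4:z first → 210 extensions
total linear extensions = 560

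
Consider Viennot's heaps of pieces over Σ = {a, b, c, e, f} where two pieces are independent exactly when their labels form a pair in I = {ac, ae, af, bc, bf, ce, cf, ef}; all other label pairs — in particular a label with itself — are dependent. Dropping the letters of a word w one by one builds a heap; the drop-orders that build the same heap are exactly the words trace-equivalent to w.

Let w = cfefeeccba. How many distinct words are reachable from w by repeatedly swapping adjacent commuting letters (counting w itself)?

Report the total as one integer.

2520

#0=c has no predecessor
#1=f has no predecessor
#2=e has no predecessor
#3=f depends on [1:f]
#4=e depends on [2:e]
#5=e depends on [4:e]
#6=c depends on [0:c]
#7=c depends on [6:c]
#8=b depends on [5:e]
#9=a depends on [8:b]
sources: [0:c, 1:f, 2:e]
N(rest) = Σ N(rest − s) over sources s of rest; N(one piece) = 1:
  size 1 → [3]=1  [7]=1  [9]=1
  size 2 → [1,3]=1  [3,7]=2  [3,9]=2  [6,7]=1  [7,9]=2  [8,9]=1
  size 3 → [0,6,7]=1  [1,3,7]=3  [1,3,9]=3  [3,6,7]=3  [3,7,9]=6  [3,8,9]=3  [5,8,9]=1  [6,7,9]=3  [7,8,9]=3
  size 4 → [0,3,6,7]=4  [0,6,7,9]=4  [1,3,6,7]=6  [1,3,7,9]=12  [1,3,8,9]=6  [3,5,8,9]=4  [3,6,7,9]=12  [3,7,8,9]=12  [4,5,8,9]=1  [5,7,8,9]=4  [6,7,8,9]=6
  size 5 → [0,1,3,6,7]=10  [0,3,6,7,9]=20  [0,6,7,8,9]=10  [1,3,5,8,9]=10  [1,3,6,7,9]=30  [1,3,7,8,9]=30  [2,4,5,8,9]=1  [3,4,5,8,9]=5  [3,5,7,8,9]=20  [3,6,7,8,9]=30  [4,5,7,8,9]=5  [5,6,7,8,9]=10
  size 6 → [0,1,3,6,7,9]=60  [0,3,6,7,8,9]=60  [0,5,6,7,8,9]=20  [1,3,4,5,8,9]=15  [1,3,5,7,8,9]=60  [1,3,6,7,8,9]=90  [2,3,4,5,8,9]=6  [2,4,5,7,8,9]=6  [3,4,5,7,8,9]=30  [3,5,6,7,8,9]=60  [4,5,6,7,8,9]=15
  size 7 → [0,1,3,6,7,8,9]=210  [0,3,5,6,7,8,9]=140  [0,4,5,6,7,8,9]=35  [1,2,3,4,5,8,9]=21  [1,3,4,5,7,8,9]=105  [1,3,5,6,7,8,9]=210  [2,3,4,5,7,8,9]=42  [2,4,5,6,7,8,9]=21  [3,4,5,6,7,8,9]=105
  size 8 → [0,1,3,5,6,7,8,9]=560  [0,2,4,5,6,7,8,9]=56  [0,3,4,5,6,7,8,9]=280  [1,2,3,4,5,7,8,9]=168  [1,3,4,5,6,7,8,9]=420  [2,3,4,5,6,7,8,9]=168
  first=0(c) contributes 756
  first=1(f) contributes 504
  first=2(e) contributes 1260
|[w]| = 2520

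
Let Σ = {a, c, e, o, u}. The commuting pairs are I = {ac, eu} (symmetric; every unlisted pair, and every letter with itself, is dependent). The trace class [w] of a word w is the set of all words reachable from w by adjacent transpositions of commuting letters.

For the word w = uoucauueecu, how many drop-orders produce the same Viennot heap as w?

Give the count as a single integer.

12

drop 0:u onto floor
drop 1:o onto {0:u}
drop 2:u onto {1:o}
drop 3:c onto {2:u}
drop 4:a onto {2:u}
drop 5:u onto {3:c, 4:a}
drop 6:u onto {5:u}
drop 7:e onto {3:c, 4:a}
drop 8:e onto {7:e}
drop 9:c onto {6:u, 8:e}
drop 10:u onto {9:c}
ground layer = {0:u}
drop-orders for the pieces not yet dropped (sum over which currently-grounded one goes next):
  1 to go: {10} 1
  2 to go: {9,10} 1
  3 to go: {6,9,10} 1  {8,9,10} 1
  4 to go: {5,6,9,10} 1  {6,8,9,10} 2  {7,8,9,10} 1
  5 to go: {5,6,8,9,10} 3  {6,7,8,9,10} 3
  6 to go: {5,6,7,8,9,10} 6
  7 to go: {3,5,6,7,8,9,10} 6  {4,5,6,7,8,9,10} 6
  8 to go: {3,4,5,6,7,8,9,10} 12
  9 to go: {2,3,4,5,6,7,8,9,10} 12
  if 0:u drops first: 12 orders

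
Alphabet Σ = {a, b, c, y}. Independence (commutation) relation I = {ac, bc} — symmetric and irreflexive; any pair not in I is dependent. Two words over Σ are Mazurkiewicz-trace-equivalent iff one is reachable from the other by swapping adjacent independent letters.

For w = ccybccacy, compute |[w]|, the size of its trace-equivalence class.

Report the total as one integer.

piece 0:c — minimal
piece 1:c rests on {0:c}
piece 2:y rests on {1:c}
piece 3:b rests on {2:y}
piece 4:c rests on {2:y}
piece 5:c rests on {4:c}
piece 6:a rests on {3:b}
piece 7:c rests on {5:c}
piece 8:y rests on {6:a, 7:c}
minimal pieces: {0:c}
ways to finish when only these pieces remain (= sum over removing one remaining piece with nothing left below it):
  1 left: {8}→1
  2 left: {6,8}→1  {7,8}→1
  3 left: {3,6,8}→1  {5,7,8}→1  {6,7,8}→2
  4 left: {3,6,7,8}→3  {4,5,7,8}→1  {5,6,7,8}→3
  5 left: {3,5,6,7,8}→6  {4,5,6,7,8}→4
  6 left: {3,4,5,6,7,8}→10
  7 left: {2,3,4,5,6,7,8}→10
  placing 0:c first → 10 extensions

10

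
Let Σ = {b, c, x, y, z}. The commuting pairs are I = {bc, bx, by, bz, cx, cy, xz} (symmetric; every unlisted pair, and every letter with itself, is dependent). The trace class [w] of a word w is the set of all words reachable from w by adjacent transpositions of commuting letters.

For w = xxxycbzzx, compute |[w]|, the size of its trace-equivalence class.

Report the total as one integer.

144

drop 0:x onto floor
drop 1:x onto {0:x}
drop 2:x onto {1:x}
drop 3:y onto {2:x}
drop 4:c onto floor
drop 5:b onto floor
drop 6:z onto {3:y, 4:c}
drop 7:z onto {6:z}
drop 8:x onto {3:y}
ground layer = {0:x, 4:c, 5:b}
drop-orders for the pieces not yet dropped (sum over which currently-grounded one goes next):
  1 to go: {5} 1  {7} 1  {8} 1
  2 to go: {5,7} 2  {5,8} 2  {6,7} 1  {7,8} 2
  3 to go: {4,6,7} 1  {5,6,7} 3  {5,7,8} 6  {6,7,8} 3
  4 to go: {3,6,7,8} 3  {4,5,6,7} 4  {4,6,7,8} 4  {5,6,7,8} 12
  5 to go: {2,3,6,7,8} 3  {3,4,6,7,8} 7  {3,5,6,7,8} 15  {4,5,6,7,8} 20
  6 to go: {1,2,3,6,7,8} 3  {2,3,4,6,7,8} 10  {2,3,5,6,7,8} 18  {3,4,5,6,7,8} 42
  7 to go: {0,1,2,3,6,7,8} 3  {1,2,3,4,6,7,8} 13  {1,2,3,5,6,7,8} 21  {2,3,4,5,6,7,8} 70
  if 0:x drops first: 104 orders
  if 4:c drops first: 24 orders
  if 5:b drops first: 16 orders
heap linearizations: 144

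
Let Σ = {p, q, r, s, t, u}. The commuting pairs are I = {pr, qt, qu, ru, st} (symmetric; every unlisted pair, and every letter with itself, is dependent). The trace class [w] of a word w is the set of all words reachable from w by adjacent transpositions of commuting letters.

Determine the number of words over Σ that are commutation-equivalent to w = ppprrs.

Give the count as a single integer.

10

0(p) covers ∅
1(p) covers 0:p
2(p) covers 1:p
3(r) covers ∅
4(r) covers 3:r
5(s) covers 2:p, 4:r
floor of heap: 0:p, 3:r
completions by unplaced set U, small U first (add the entries for U minus each lowest piece of U):
  |U|=1: {5}:1
  |U|=2: {2,5}:1  {4,5}:1
  |U|=3: {1,2,5}:1  {2,4,5}:2  {3,4,5}:1
  |U|=4: {0,1,2,5}:1  {1,2,4,5}:3  {2,3,4,5}:3
  start at 0(p): 6
  start at 3(r): 4
sum over floor = 10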